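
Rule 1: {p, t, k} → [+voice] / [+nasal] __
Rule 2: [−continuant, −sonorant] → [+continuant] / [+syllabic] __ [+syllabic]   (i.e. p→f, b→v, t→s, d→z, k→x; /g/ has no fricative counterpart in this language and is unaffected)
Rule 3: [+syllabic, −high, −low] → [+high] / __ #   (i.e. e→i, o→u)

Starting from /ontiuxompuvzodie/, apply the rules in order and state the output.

Rule 1 (post-nasal voicing): /t/ is a voiceless stop immediately after the nasal /n/, so it voices to [d]. /p/ is a voiceless stop immediately after the nasal /m/, so it voices to [b]. /ontiuxompuvzodie/ → ondiuxombuvzodie.
Rule 2 (intervocalic spirantization): /d/ is a stop between vowels /o/ and /i/, so it spirantizes to the fricative [z]. /ondiuxombuvzodie/ → ondiuxombuvzozie.
Rule 3 (final vowel raising): /e/ is a mid vowel in word-final position, so it raises to [i]. /ondiuxombuvzozie/ → ondiuxombuvzozii.

ondiuxombuvzozii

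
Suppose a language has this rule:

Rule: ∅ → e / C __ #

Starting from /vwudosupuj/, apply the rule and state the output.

the form ends in the consonant /j/, so [e] is inserted word-finally.
Surface form: [vwudosupuje].

vwudosupuje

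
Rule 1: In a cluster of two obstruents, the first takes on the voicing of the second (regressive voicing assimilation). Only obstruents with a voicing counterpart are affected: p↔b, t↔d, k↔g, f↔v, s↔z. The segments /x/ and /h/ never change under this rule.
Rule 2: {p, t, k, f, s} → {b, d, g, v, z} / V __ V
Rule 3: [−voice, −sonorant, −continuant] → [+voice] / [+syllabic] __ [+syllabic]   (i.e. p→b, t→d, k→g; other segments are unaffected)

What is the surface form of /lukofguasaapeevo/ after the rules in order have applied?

lugovguazaabeevo

Rule 1 (regressive voicing assimilation): /f/ precedes the voiced obstruent /g/, so it voices to [v] by assimilation. /lukofguasaapeevo/ → lukovguasaapeevo.
Rule 2 (intervocalic voicing): /k/ is a voiceless obstruent between vowels /u/ and /o/, so it voices to [g]. /s/ is a voiceless obstruent between vowels /a/ and /a/, so it voices to [z]. /p/ is a voiceless obstruent between vowels /a/ and /e/, so it voices to [b]. /lukovguasaapeevo/ → lugovguazaabeevo.
Rule 3 (intervocalic voicing): no segment meets the environment; /lugovguazaabeevo/ is unchanged.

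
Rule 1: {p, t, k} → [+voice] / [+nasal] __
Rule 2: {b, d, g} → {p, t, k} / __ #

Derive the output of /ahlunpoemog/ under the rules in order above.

Rule 1 (post-nasal voicing): /p/ is a voiceless stop immediately after the nasal /n/, so it voices to [b]. /ahlunpoemog/ → ahlunboemog.
Rule 2 (final devoicing): /g/ is a voiced stop in word-final position, so it devoices to [k]. /ahlunboemog/ → ahlunboemok.

ahlunboemok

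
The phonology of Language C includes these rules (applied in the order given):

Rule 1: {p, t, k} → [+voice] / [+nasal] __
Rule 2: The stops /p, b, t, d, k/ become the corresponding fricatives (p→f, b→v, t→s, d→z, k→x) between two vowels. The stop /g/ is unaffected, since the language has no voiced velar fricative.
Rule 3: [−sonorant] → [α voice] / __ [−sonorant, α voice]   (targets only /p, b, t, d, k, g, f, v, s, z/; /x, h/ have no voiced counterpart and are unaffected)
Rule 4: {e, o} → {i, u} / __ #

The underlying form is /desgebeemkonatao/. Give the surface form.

dezgeveemgonasau

Rule 1 (post-nasal voicing): /k/ is a voiceless stop immediately after the nasal /m/, so it voices to [g]. /desgebeemkonatao/ → desgebeemgonatao.
Rule 2 (intervocalic spirantization): /b/ is a stop between vowels /e/ and /e/, so it spirantizes to the fricative [v]. /t/ is a stop between vowels /a/ and /a/, so it spirantizes to the fricative [s]. /desgebeemgonatao/ → desgeveemgonasao.
Rule 3 (regressive voicing assimilation): /s/ precedes the voiced obstruent /g/, so it voices to [z] by assimilation. /desgeveemgonasao/ → dezgeveemgonasao.
Rule 4 (final vowel raising): /o/ is a mid vowel in word-final position, so it raises to [u]. /dezgeveemgonasao/ → dezgeveemgonasau.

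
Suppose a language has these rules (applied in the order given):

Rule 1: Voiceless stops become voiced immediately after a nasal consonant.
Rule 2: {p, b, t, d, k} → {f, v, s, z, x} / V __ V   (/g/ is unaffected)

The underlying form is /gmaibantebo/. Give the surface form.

Rule 1 (post-nasal voicing): /t/ is a voiceless stop immediately after the nasal /n/, so it voices to [d]. /gmaibantebo/ → gmaibandebo.
Rule 2 (intervocalic spirantization): /b/ is a stop between vowels /i/ and /a/, so it spirantizes to the fricative [v]. /b/ is a stop between vowels /e/ and /o/, so it spirantizes to the fricative [v]. /gmaibandebo/ → gmaivandevo.

gmaivandevo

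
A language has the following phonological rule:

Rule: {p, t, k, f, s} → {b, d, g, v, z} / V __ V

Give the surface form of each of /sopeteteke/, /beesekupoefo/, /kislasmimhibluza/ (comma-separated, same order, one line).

/sopeteteke/: /p/ is a voiceless obstruent between vowels /o/ and /e/, so it voices to [b]. /t/ is a voiceless obstruent between vowels /e/ and /e/, so it voices to [d]. /t/ is a voiceless obstruent between vowels /e/ and /e/, so it voices to [d]. /k/ is a voiceless obstruent between vowels /e/ and /e/, so it voices to [g]. → [sobededege].
/beesekupoefo/: /s/ is a voiceless obstruent between vowels /e/ and /e/, so it voices to [z]. /k/ is a voiceless obstruent between vowels /e/ and /u/, so it voices to [g]. /p/ is a voiceless obstruent between vowels /u/ and /o/, so it voices to [b]. /f/ is a voiceless obstruent between vowels /e/ and /o/, so it voices to [v]. → [beezeguboevo].
/kislasmimhibluza/: the rule's environment is not met; surfaces unchanged as [kislasmimhibluza].

sobededege, beezeguboevo, kislasmimhibluza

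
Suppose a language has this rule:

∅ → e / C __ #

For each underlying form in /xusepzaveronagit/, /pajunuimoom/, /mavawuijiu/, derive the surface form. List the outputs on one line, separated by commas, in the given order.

xusepzaveronagite, pajunuimoome, mavawuijiu

/xusepzaveronagit/: the form ends in the consonant /t/, so [e] is inserted word-finally. → [xusepzaveronagite].
/pajunuimoom/: the form ends in the consonant /m/, so [e] is inserted word-finally. → [pajunuimoome].
/mavawuijiu/: the rule's environment is not met; surfaces unchanged as [mavawuijiu].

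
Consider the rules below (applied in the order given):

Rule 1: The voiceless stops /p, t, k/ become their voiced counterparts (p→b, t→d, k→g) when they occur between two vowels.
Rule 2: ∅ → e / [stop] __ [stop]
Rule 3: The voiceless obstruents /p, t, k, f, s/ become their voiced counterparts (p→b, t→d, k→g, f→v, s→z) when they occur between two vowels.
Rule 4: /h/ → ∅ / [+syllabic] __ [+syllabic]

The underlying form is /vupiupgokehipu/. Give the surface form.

Rule 1 (intervocalic voicing): /p/ is a voiceless stop between vowels /u/ and /i/, so it voices to [b]. /k/ is a voiceless stop between vowels /o/ and /e/, so it voices to [g]. /p/ is a voiceless stop between vowels /i/ and /u/, so it voices to [b]. /vupiupgokehipu/ → vubiupgogehibu.
Rule 2 (stop-cluster e-epenthesis): /p/ and /g/ form a stop–stop cluster, so [e] is inserted between them. /vubiupgogehibu/ → vubiupegogehibu.
Rule 3 (intervocalic voicing): /p/ is a voiceless obstruent between vowels /u/ and /e/, so it voices to [b]. /vubiupegogehibu/ → vubiubegogehibu.
Rule 4 (intervocalic h-deletion): /h/ occurs between vowels /e/ and /i/, so it deletes. /vubiubegogehibu/ → vubiubegogeibu.

vubiubegogeibu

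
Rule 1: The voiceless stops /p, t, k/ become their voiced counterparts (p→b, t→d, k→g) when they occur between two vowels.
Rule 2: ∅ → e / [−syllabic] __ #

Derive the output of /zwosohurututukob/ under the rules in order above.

zwosohurududugobe

Rule 1 (intervocalic voicing): /t/ is a voiceless stop between vowels /u/ and /u/, so it voices to [d]. /t/ is a voiceless stop between vowels /u/ and /u/, so it voices to [d]. /k/ is a voiceless stop between vowels /u/ and /o/, so it voices to [g]. /zwosohurututukob/ → zwosohurududugob.
Rule 2 (final e-epenthesis): the form ends in the consonant /b/, so [e] is inserted word-finally. /zwosohurududugob/ → zwosohurududugobe.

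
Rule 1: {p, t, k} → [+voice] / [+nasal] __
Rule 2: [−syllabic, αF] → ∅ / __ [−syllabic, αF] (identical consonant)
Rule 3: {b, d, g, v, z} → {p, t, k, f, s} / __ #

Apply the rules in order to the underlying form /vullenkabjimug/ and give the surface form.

vulengabjimuk

Rule 1 (post-nasal voicing): /k/ is a voiceless stop immediately after the nasal /n/, so it voices to [g]. /vullenkabjimug/ → vullengabjimug.
Rule 2 (degemination): /ll/ is a geminate; the first /l/ deletes. /vullengabjimug/ → vulengabjimug.
Rule 3 (final devoicing): /g/ is a voiced obstruent in word-final position, so it devoices to [k]. /vulengabjimug/ → vulengabjimuk.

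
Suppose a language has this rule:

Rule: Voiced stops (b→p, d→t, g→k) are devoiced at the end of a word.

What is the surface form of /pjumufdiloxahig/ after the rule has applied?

pjumufdiloxahik

/g/ is a voiced stop in word-final position, so it devoices to [k].
Surface form: [pjumufdiloxahik].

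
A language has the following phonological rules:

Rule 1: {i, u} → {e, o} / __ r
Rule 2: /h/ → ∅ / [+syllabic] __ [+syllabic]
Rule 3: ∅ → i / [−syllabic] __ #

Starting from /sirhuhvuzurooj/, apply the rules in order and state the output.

serhuhvuzorooji

Rule 1 (pre-rhotic lowering): /i/ is a high vowel immediately before /r/, so it lowers to [e]. /u/ is a high vowel immediately before /r/, so it lowers to [o]. /sirhuhvuzurooj/ → serhuhvuzorooj.
Rule 2 (intervocalic h-deletion): no segment meets the environment; /serhuhvuzorooj/ is unchanged.
Rule 3 (final i-epenthesis): the form ends in the consonant /j/, so [i] is inserted word-finally. /serhuhvuzorooj/ → serhuhvuzorooji.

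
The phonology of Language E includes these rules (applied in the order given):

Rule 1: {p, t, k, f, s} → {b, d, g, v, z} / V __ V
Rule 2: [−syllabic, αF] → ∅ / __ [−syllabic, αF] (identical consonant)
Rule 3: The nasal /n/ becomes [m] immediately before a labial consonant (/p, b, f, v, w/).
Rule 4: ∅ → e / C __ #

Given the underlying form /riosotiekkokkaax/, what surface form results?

riozodiekokaaxe

Rule 1 (intervocalic voicing): /s/ is a voiceless obstruent between vowels /o/ and /o/, so it voices to [z]. /t/ is a voiceless obstruent between vowels /o/ and /i/, so it voices to [d]. /riosotiekkokkaax/ → riozodiekkokkaax.
Rule 2 (degemination): /kk/ is a geminate; the first /k/ deletes. /kk/ is a geminate; the first /k/ deletes. /riozodiekkokkaax/ → riozodiekokaax.
Rule 3 (nasal place assimilation): no segment meets the environment; /riozodiekokaax/ is unchanged.
Rule 4 (final e-epenthesis): the form ends in the consonant /x/, so [e] is inserted word-finally. /riozodiekokaax/ → riozodiekokaaxe.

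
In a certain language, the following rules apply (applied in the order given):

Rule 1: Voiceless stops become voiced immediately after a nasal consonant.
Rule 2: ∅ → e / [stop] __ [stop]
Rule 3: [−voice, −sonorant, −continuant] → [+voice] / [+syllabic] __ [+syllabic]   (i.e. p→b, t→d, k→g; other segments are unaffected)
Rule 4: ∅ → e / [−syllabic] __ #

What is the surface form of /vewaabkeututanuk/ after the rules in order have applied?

Rule 1 (post-nasal voicing): no segment meets the environment; /vewaabkeututanuk/ is unchanged.
Rule 2 (stop-cluster e-epenthesis): /b/ and /k/ form a stop–stop cluster, so [e] is inserted between them. /vewaabkeututanuk/ → vewaabekeututanuk.
Rule 3 (intervocalic voicing): /k/ is a voiceless stop between vowels /e/ and /e/, so it voices to [g]. /t/ is a voiceless stop between vowels /u/ and /u/, so it voices to [d]. /t/ is a voiceless stop between vowels /u/ and /a/, so it voices to [d]. /vewaabekeututanuk/ → vewaabegeududanuk.
Rule 4 (final e-epenthesis): the form ends in the consonant /k/, so [e] is inserted word-finally. /vewaabegeududanuk/ → vewaabegeududanuke.

vewaabegeududanuke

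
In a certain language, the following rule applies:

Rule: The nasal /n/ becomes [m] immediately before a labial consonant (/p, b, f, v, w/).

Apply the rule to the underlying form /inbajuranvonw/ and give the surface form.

/n/ precedes the labial consonant /b/, so it assimilates in place to [m].
/n/ precedes the labial consonant /v/, so it assimilates in place to [m].
/n/ precedes the labial consonant /w/, so it assimilates in place to [m].
Surface form: [imbajuramvomw].

imbajuramvomw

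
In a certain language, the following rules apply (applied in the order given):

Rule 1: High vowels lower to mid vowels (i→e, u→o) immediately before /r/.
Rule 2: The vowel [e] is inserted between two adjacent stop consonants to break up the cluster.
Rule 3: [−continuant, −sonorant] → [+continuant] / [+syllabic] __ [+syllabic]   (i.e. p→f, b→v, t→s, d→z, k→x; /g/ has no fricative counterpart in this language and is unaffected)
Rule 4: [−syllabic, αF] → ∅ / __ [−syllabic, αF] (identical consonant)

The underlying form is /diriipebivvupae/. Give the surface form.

Rule 1 (pre-rhotic lowering): /i/ is a high vowel immediately before /r/, so it lowers to [e]. /diriipebivvupae/ → deriipebivvupae.
Rule 2 (stop-cluster e-epenthesis): no segment meets the environment; /deriipebivvupae/ is unchanged.
Rule 3 (intervocalic spirantization): /p/ is a stop between vowels /i/ and /e/, so it spirantizes to the fricative [f]. /b/ is a stop between vowels /e/ and /i/, so it spirantizes to the fricative [v]. /p/ is a stop between vowels /u/ and /a/, so it spirantizes to the fricative [f]. /deriipebivvupae/ → deriifevivvufae.
Rule 4 (degemination): /vv/ is a geminate; the first /v/ deletes. /deriifevivvufae/ → deriifevivufae.

deriifevivufae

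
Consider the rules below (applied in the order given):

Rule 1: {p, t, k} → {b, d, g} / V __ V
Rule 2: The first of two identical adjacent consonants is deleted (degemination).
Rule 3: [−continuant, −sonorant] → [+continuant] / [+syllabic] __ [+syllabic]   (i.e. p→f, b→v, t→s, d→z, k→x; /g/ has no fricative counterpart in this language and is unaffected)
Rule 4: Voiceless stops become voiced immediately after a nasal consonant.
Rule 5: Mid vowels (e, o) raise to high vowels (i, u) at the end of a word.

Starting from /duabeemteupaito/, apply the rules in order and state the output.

Rule 1 (intervocalic voicing): /p/ is a voiceless stop between vowels /u/ and /a/, so it voices to [b]. /t/ is a voiceless stop between vowels /i/ and /o/, so it voices to [d]. /duabeemteupaito/ → duabeemteubaido.
Rule 2 (degemination): no segment meets the environment; /duabeemteubaido/ is unchanged.
Rule 3 (intervocalic spirantization): /b/ is a stop between vowels /a/ and /e/, so it spirantizes to the fricative [v]. /b/ is a stop between vowels /u/ and /a/, so it spirantizes to the fricative [v]. /d/ is a stop between vowels /i/ and /o/, so it spirantizes to the fricative [z]. /duabeemteubaido/ → duaveemteuvaizo.
Rule 4 (post-nasal voicing): /t/ is a voiceless stop immediately after the nasal /m/, so it voices to [d]. /duaveemteuvaizo/ → duaveemdeuvaizo.
Rule 5 (final vowel raising): /o/ is a mid vowel in word-final position, so it raises to [u]. /duaveemdeuvaizo/ → duaveemdeuvaizu.

duaveemdeuvaizu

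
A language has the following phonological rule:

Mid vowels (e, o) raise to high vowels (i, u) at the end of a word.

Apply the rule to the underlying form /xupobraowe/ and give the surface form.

xupobraowi

/e/ is a mid vowel in word-final position, so it raises to [i].
Surface form: [xupobraowi].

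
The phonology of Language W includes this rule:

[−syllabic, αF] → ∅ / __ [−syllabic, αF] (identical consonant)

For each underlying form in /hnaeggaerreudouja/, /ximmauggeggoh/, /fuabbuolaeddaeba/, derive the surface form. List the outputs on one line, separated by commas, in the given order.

/hnaeggaerreudouja/: /gg/ is a geminate; the first /g/ deletes. /rr/ is a geminate; the first /r/ deletes. → [hnaegaereudouja].
/ximmauggeggoh/: /mm/ is a geminate; the first /m/ deletes. /gg/ is a geminate; the first /g/ deletes. /gg/ is a geminate; the first /g/ deletes. → [ximaugegoh].
/fuabbuolaeddaeba/: /bb/ is a geminate; the first /b/ deletes. /dd/ is a geminate; the first /d/ deletes. → [fuabuolaedaeba].

hnaegaereudouja, ximaugegoh, fuabuolaedaeba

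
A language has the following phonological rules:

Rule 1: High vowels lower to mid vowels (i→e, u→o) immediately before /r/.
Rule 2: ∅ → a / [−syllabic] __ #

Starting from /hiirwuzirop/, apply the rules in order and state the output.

hierwuzeropa

Rule 1 (pre-rhotic lowering): /i/ is a high vowel immediately before /r/, so it lowers to [e]. /i/ is a high vowel immediately before /r/, so it lowers to [e]. /hiirwuzirop/ → hierwuzerop.
Rule 2 (final a-epenthesis): the form ends in the consonant /p/, so [a] is inserted word-finally. /hierwuzerop/ → hierwuzeropa.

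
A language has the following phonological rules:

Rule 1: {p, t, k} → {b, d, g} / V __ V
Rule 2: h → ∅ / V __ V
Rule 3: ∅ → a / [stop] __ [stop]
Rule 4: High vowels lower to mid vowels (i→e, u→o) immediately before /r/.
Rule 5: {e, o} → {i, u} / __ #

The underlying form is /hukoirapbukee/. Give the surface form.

Rule 1 (intervocalic voicing): /k/ is a voiceless stop between vowels /u/ and /o/, so it voices to [g]. /k/ is a voiceless stop between vowels /u/ and /e/, so it voices to [g]. /hukoirapbukee/ → hugoirapbugee.
Rule 2 (intervocalic h-deletion): no segment meets the environment; /hugoirapbugee/ is unchanged.
Rule 3 (stop-cluster a-epenthesis): /p/ and /b/ form a stop–stop cluster, so [a] is inserted between them. /hugoirapbugee/ → hugoirapabugee.
Rule 4 (pre-rhotic lowering): /i/ is a high vowel immediately before /r/, so it lowers to [e]. /hugoirapabugee/ → hugoerapabugee.
Rule 5 (final vowel raising): /e/ is a mid vowel in word-final position, so it raises to [i]. /hugoerapabugee/ → hugoerapabugei.

hugoerapabugei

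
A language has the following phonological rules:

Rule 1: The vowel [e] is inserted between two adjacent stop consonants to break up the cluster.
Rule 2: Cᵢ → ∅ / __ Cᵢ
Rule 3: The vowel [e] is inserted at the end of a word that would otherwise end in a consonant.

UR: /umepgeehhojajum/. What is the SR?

umepegeehojajume

Rule 1 (stop-cluster e-epenthesis): /p/ and /g/ form a stop–stop cluster, so [e] is inserted between them. /umepgeehhojajum/ → umepegeehhojajum.
Rule 2 (degemination): /hh/ is a geminate; the first /h/ deletes. /umepegeehhojajum/ → umepegeehojajum.
Rule 3 (final e-epenthesis): the form ends in the consonant /m/, so [e] is inserted word-finally. /umepegeehojajum/ → umepegeehojajume.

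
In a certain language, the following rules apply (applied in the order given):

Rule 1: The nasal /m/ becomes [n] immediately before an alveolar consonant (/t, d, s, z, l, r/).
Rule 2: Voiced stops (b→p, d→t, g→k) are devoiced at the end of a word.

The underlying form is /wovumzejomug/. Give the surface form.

Rule 1 (nasal place assimilation): /m/ precedes the alveolar consonant /z/, so it assimilates in place to [n]. /wovumzejomug/ → wovunzejomug.
Rule 2 (final devoicing): /g/ is a voiced stop in word-final position, so it devoices to [k]. /wovunzejomug/ → wovunzejomuk.

wovunzejomuk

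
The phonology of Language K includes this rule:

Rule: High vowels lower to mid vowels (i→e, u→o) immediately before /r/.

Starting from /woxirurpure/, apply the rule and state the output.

woxerorpore

/i/ is a high vowel immediately before /r/, so it lowers to [e].
/u/ is a high vowel immediately before /r/, so it lowers to [o].
/u/ is a high vowel immediately before /r/, so it lowers to [o].
Surface form: [woxerorpore].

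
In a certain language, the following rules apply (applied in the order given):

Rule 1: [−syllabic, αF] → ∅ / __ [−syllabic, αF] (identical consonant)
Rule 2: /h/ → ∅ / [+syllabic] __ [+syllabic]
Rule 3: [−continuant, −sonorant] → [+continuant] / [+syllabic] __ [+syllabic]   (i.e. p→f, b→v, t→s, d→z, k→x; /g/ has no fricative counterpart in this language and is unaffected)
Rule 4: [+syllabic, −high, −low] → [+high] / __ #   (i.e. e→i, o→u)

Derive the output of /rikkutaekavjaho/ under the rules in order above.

Rule 1 (degemination): /kk/ is a geminate; the first /k/ deletes. /rikkutaekavjaho/ → rikutaekavjaho.
Rule 2 (intervocalic h-deletion): /h/ occurs between vowels /a/ and /o/, so it deletes. /rikutaekavjaho/ → rikutaekavjao.
Rule 3 (intervocalic spirantization): /k/ is a stop between vowels /i/ and /u/, so it spirantizes to the fricative [x]. /t/ is a stop between vowels /u/ and /a/, so it spirantizes to the fricative [s]. /k/ is a stop between vowels /e/ and /a/, so it spirantizes to the fricative [x]. /rikutaekavjao/ → rixusaexavjao.
Rule 4 (final vowel raising): /o/ is a mid vowel in word-final position, so it raises to [u]. /rixusaexavjao/ → rixusaexavjau.

rixusaexavjau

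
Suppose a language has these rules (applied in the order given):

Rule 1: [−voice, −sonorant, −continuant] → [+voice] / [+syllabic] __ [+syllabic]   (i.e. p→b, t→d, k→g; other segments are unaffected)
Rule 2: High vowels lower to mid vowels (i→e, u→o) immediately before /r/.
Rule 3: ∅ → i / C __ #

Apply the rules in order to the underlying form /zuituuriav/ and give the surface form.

Rule 1 (intervocalic voicing): /t/ is a voiceless stop between vowels /i/ and /u/, so it voices to [d]. /zuituuriav/ → zuiduuriav.
Rule 2 (pre-rhotic lowering): /u/ is a high vowel immediately before /r/, so it lowers to [o]. /zuiduuriav/ → zuiduoriav.
Rule 3 (final i-epenthesis): the form ends in the consonant /v/, so [i] is inserted word-finally. /zuiduoriav/ → zuiduoriavi.

zuiduoriavi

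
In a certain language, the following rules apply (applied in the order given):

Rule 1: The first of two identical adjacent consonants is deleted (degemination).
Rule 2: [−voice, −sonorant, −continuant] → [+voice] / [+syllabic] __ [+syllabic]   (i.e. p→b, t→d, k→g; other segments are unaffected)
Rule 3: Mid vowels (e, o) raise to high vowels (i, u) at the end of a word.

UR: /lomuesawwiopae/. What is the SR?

Rule 1 (degemination): /ww/ is a geminate; the first /w/ deletes. /lomuesawwiopae/ → lomuesawiopae.
Rule 2 (intervocalic voicing): /p/ is a voiceless stop between vowels /o/ and /a/, so it voices to [b]. /lomuesawiopae/ → lomuesawiobae.
Rule 3 (final vowel raising): /e/ is a mid vowel in word-final position, so it raises to [i]. /lomuesawiobae/ → lomuesawiobai.

lomuesawiobai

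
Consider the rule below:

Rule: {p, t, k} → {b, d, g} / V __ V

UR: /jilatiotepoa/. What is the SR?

jiladiodeboa

/t/ is a voiceless stop between vowels /a/ and /i/, so it voices to [d].
/t/ is a voiceless stop between vowels /o/ and /e/, so it voices to [d].
/p/ is a voiceless stop between vowels /e/ and /o/, so it voices to [b].
Surface form: [jiladiodeboa].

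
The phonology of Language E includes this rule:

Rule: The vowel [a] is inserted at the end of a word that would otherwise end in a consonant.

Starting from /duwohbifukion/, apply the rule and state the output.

the form ends in the consonant /n/, so [a] is inserted word-finally.
Surface form: [duwohbifukiona].

duwohbifukiona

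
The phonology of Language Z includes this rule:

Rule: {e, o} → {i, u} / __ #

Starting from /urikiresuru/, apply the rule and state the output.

No segment of /urikiresuru/ meets the structural description of the rule, so the form surfaces unchanged.

urikiresuru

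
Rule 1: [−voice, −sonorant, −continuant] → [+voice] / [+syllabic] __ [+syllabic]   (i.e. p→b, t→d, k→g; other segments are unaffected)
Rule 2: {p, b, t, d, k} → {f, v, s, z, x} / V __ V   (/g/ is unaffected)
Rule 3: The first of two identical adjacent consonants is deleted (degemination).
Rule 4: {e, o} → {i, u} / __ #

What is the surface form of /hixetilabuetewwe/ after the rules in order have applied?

Rule 1 (intervocalic voicing): /t/ is a voiceless stop between vowels /e/ and /i/, so it voices to [d]. /t/ is a voiceless stop between vowels /e/ and /e/, so it voices to [d]. /hixetilabuetewwe/ → hixedilabuedewwe.
Rule 2 (intervocalic spirantization): /d/ is a stop between vowels /e/ and /i/, so it spirantizes to the fricative [z]. /b/ is a stop between vowels /a/ and /u/, so it spirantizes to the fricative [v]. /d/ is a stop between vowels /e/ and /e/, so it spirantizes to the fricative [z]. /hixedilabuedewwe/ → hixezilavuezewwe.
Rule 3 (degemination): /ww/ is a geminate; the first /w/ deletes. /hixezilavuezewwe/ → hixezilavuezewe.
Rule 4 (final vowel raising): /e/ is a mid vowel in word-final position, so it raises to [i]. /hixezilavuezewe/ → hixezilavuezewi.

hixezilavuezewi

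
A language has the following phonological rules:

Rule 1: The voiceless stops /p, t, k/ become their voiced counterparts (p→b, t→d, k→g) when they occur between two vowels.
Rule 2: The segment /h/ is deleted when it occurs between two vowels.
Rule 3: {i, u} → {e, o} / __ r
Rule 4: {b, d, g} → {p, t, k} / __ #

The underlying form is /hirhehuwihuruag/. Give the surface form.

herheuwioruak

Rule 1 (intervocalic voicing): no segment meets the environment; /hirhehuwihuruag/ is unchanged.
Rule 2 (intervocalic h-deletion): /h/ occurs between vowels /e/ and /u/, so it deletes. /h/ occurs between vowels /i/ and /u/, so it deletes. /hirhehuwihuruag/ → hirheuwiuruag.
Rule 3 (pre-rhotic lowering): /i/ is a high vowel immediately before /r/, so it lowers to [e]. /u/ is a high vowel immediately before /r/, so it lowers to [o]. /hirheuwiuruag/ → herheuwioruag.
Rule 4 (final devoicing): /g/ is a voiced stop in word-final position, so it devoices to [k]. /herheuwioruag/ → herheuwioruak.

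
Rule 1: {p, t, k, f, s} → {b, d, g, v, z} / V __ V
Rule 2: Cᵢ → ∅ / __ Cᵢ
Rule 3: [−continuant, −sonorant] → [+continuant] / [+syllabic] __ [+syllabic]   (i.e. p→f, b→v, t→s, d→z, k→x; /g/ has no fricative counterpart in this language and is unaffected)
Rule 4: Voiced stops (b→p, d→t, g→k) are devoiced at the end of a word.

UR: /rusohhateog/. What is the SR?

ruzohazeok

Rule 1 (intervocalic voicing): /s/ is a voiceless obstruent between vowels /u/ and /o/, so it voices to [z]. /t/ is a voiceless obstruent between vowels /a/ and /e/, so it voices to [d]. /rusohhateog/ → ruzohhadeog.
Rule 2 (degemination): /hh/ is a geminate; the first /h/ deletes. /ruzohhadeog/ → ruzohadeog.
Rule 3 (intervocalic spirantization): /d/ is a stop between vowels /a/ and /e/, so it spirantizes to the fricative [z]. /ruzohadeog/ → ruzohazeog.
Rule 4 (final devoicing): /g/ is a voiced stop in word-final position, so it devoices to [k]. /ruzohazeog/ → ruzohazeok.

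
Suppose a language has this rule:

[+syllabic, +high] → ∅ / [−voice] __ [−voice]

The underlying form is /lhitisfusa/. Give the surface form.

/i/ is a high vowel flanked by voiceless consonants /h/ and /t/, so it deletes.
/i/ is a high vowel flanked by voiceless consonants /t/ and /s/, so it deletes.
/u/ is a high vowel flanked by voiceless consonants /f/ and /s/, so it deletes.
Surface form: [lhtsfsa].

lhtsfsa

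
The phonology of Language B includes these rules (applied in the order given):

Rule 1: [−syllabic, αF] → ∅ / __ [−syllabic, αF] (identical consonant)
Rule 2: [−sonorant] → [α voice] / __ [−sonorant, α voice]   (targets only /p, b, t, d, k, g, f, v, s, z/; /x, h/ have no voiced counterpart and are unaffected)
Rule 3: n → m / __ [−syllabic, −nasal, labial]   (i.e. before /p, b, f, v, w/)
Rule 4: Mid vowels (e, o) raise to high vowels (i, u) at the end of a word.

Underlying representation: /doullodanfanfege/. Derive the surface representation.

doulodamfamfegi

Rule 1 (degemination): /ll/ is a geminate; the first /l/ deletes. /doullodanfanfege/ → doulodanfanfege.
Rule 2 (regressive voicing assimilation): no segment meets the environment; /doulodanfanfege/ is unchanged.
Rule 3 (nasal place assimilation): /n/ precedes the labial consonant /f/, so it assimilates in place to [m]. /n/ precedes the labial consonant /f/, so it assimilates in place to [m]. /doulodanfanfege/ → doulodamfamfege.
Rule 4 (final vowel raising): /e/ is a mid vowel in word-final position, so it raises to [i]. /doulodamfamfege/ → doulodamfamfegi.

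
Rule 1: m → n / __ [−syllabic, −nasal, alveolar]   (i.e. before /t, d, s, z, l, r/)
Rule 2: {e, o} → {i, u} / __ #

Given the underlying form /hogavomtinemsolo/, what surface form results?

hogavontinensolu

Rule 1 (nasal place assimilation): /m/ precedes the alveolar consonant /t/, so it assimilates in place to [n]. /m/ precedes the alveolar consonant /s/, so it assimilates in place to [n]. /hogavomtinemsolo/ → hogavontinensolo.
Rule 2 (final vowel raising): /o/ is a mid vowel in word-final position, so it raises to [u]. /hogavontinensolo/ → hogavontinensolu.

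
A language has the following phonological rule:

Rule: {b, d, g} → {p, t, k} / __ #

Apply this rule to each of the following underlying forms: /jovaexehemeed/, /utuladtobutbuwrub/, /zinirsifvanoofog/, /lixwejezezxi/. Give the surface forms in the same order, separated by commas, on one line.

/jovaexehemeed/: /d/ is a voiced stop in word-final position, so it devoices to [t]. → [jovaexehemeet].
/utuladtobutbuwrub/: /b/ is a voiced stop in word-final position, so it devoices to [p]. → [utuladtobutbuwrup].
/zinirsifvanoofog/: /g/ is a voiced stop in word-final position, so it devoices to [k]. → [zinirsifvanoofok].
/lixwejezezxi/: the rule's environment is not met; surfaces unchanged as [lixwejezezxi].

jovaexehemeet, utuladtobutbuwrup, zinirsifvanoofok, lixwejezezxi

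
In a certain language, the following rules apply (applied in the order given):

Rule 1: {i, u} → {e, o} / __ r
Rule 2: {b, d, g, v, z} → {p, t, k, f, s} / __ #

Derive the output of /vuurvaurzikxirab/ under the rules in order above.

vuorvaorzikxerap

Rule 1 (pre-rhotic lowering): /u/ is a high vowel immediately before /r/, so it lowers to [o]. /u/ is a high vowel immediately before /r/, so it lowers to [o]. /i/ is a high vowel immediately before /r/, so it lowers to [e]. /vuurvaurzikxirab/ → vuorvaorzikxerab.
Rule 2 (final devoicing): /b/ is a voiced obstruent in word-final position, so it devoices to [p]. /vuorvaorzikxerab/ → vuorvaorzikxerap.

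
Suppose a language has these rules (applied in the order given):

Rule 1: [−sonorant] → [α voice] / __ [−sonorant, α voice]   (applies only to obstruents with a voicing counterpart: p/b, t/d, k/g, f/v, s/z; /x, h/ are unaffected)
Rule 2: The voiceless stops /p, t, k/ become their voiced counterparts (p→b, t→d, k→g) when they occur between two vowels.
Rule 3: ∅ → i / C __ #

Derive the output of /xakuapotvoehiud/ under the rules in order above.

Rule 1 (regressive voicing assimilation): /t/ precedes the voiced obstruent /v/, so it voices to [d] by assimilation. /xakuapotvoehiud/ → xakuapodvoehiud.
Rule 2 (intervocalic voicing): /k/ is a voiceless stop between vowels /a/ and /u/, so it voices to [g]. /p/ is a voiceless stop between vowels /a/ and /o/, so it voices to [b]. /xakuapodvoehiud/ → xaguabodvoehiud.
Rule 3 (final i-epenthesis): the form ends in the consonant /d/, so [i] is inserted word-finally. /xaguabodvoehiud/ → xaguabodvoehiudi.

xaguabodvoehiudi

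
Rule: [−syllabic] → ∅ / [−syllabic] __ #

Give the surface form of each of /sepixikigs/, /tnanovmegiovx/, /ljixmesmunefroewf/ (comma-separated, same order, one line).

/sepixikigs/: /s/ is the second consonant of a word-final cluster /gs/, so it deletes. → [sepixikig].
/tnanovmegiovx/: /x/ is the second consonant of a word-final cluster /vx/, so it deletes. → [tnanovmegiov].
/ljixmesmunefroewf/: /f/ is the second consonant of a word-final cluster /wf/, so it deletes. → [ljixmesmunefroew].

sepixikig, tnanovmegiov, ljixmesmunefroew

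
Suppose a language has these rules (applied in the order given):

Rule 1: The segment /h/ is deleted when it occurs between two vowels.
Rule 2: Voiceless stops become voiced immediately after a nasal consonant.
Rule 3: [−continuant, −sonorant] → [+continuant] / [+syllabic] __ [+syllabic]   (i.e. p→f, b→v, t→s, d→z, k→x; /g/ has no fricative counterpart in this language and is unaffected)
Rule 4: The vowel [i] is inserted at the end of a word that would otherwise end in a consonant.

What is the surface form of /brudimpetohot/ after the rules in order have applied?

Rule 1 (intervocalic h-deletion): /h/ occurs between vowels /o/ and /o/, so it deletes. /brudimpetohot/ → brudimpetoot.
Rule 2 (post-nasal voicing): /p/ is a voiceless stop immediately after the nasal /m/, so it voices to [b]. /brudimpetoot/ → brudimbetoot.
Rule 3 (intervocalic spirantization): /d/ is a stop between vowels /u/ and /i/, so it spirantizes to the fricative [z]. /t/ is a stop between vowels /e/ and /o/, so it spirantizes to the fricative [s]. /brudimbetoot/ → bruzimbesoot.
Rule 4 (final i-epenthesis): the form ends in the consonant /t/, so [i] is inserted word-finally. /bruzimbesoot/ → bruzimbesooti.

bruzimbesooti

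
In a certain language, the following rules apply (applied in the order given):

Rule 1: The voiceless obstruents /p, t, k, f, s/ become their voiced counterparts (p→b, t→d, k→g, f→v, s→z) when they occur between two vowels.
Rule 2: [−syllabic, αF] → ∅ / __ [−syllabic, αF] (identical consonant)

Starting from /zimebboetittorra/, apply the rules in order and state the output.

zimeboeditora

Rule 1 (intervocalic voicing): /t/ is a voiceless obstruent between vowels /e/ and /i/, so it voices to [d]. /zimebboetittorra/ → zimebboedittorra.
Rule 2 (degemination): /bb/ is a geminate; the first /b/ deletes. /tt/ is a geminate; the first /t/ deletes. /rr/ is a geminate; the first /r/ deletes. /zimebboedittorra/ → zimeboeditora.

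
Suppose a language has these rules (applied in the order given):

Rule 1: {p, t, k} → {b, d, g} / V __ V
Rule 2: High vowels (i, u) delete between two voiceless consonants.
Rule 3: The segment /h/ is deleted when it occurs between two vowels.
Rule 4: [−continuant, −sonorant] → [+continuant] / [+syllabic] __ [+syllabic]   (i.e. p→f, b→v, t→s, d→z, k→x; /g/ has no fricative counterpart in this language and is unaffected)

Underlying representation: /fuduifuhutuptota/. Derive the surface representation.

Rule 1 (intervocalic voicing): /t/ is a voiceless stop between vowels /u/ and /u/, so it voices to [d]. /t/ is a voiceless stop between vowels /o/ and /a/, so it voices to [d]. /fuduifuhutuptota/ → fuduifuhuduptoda.
Rule 2 (high vowel syncope): /u/ is a high vowel flanked by voiceless consonants /f/ and /h/, so it deletes. /fuduifuhuduptoda/ → fuduifhuduptoda.
Rule 3 (intervocalic h-deletion): no segment meets the environment; /fuduifhuduptoda/ is unchanged.
Rule 4 (intervocalic spirantization): /d/ is a stop between vowels /u/ and /u/, so it spirantizes to the fricative [z]. /d/ is a stop between vowels /u/ and /u/, so it spirantizes to the fricative [z]. /d/ is a stop between vowels /o/ and /a/, so it spirantizes to the fricative [z]. /fuduifhuduptoda/ → fuzuifhuzuptoza.

fuzuifhuzuptoza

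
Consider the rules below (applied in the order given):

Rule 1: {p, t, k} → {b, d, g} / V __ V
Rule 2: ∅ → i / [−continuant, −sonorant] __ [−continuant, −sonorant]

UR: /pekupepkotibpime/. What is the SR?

Rule 1 (intervocalic voicing): /k/ is a voiceless stop between vowels /e/ and /u/, so it voices to [g]. /p/ is a voiceless stop between vowels /u/ and /e/, so it voices to [b]. /t/ is a voiceless stop between vowels /o/ and /i/, so it voices to [d]. /pekupepkotibpime/ → pegubepkodibpime.
Rule 2 (stop-cluster i-epenthesis): /p/ and /k/ form a stop–stop cluster, so [i] is inserted between them. /b/ and /p/ form a stop–stop cluster, so [i] is inserted between them. /pegubepkodibpime/ → pegubepikodibipime.

pegubepikodibipime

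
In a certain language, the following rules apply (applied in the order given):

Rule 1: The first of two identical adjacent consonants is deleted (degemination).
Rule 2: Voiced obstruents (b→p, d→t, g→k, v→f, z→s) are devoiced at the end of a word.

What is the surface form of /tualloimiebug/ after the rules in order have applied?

tualoimiebuk

Rule 1 (degemination): /ll/ is a geminate; the first /l/ deletes. /tualloimiebug/ → tualoimiebug.
Rule 2 (final devoicing): /g/ is a voiced obstruent in word-final position, so it devoices to [k]. /tualoimiebug/ → tualoimiebuk.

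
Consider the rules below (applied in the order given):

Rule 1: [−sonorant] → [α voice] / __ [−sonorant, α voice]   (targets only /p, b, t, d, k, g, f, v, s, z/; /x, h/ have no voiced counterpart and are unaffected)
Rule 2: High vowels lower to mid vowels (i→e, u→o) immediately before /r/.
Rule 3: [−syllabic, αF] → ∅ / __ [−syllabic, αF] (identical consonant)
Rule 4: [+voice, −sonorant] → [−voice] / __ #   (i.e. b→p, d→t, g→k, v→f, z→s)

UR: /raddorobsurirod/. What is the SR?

Rule 1 (regressive voicing assimilation): /b/ precedes the voiceless obstruent /s/, so it devoices to [p] by assimilation. /raddorobsurirod/ → raddoropsurirod.
Rule 2 (pre-rhotic lowering): /u/ is a high vowel immediately before /r/, so it lowers to [o]. /i/ is a high vowel immediately before /r/, so it lowers to [e]. /raddoropsurirod/ → raddoropsorerod.
Rule 3 (degemination): /dd/ is a geminate; the first /d/ deletes. /raddoropsorerod/ → radoropsorerod.
Rule 4 (final devoicing): /d/ is a voiced obstruent in word-final position, so it devoices to [t]. /radoropsorerod/ → radoropsorerot.

radoropsorerot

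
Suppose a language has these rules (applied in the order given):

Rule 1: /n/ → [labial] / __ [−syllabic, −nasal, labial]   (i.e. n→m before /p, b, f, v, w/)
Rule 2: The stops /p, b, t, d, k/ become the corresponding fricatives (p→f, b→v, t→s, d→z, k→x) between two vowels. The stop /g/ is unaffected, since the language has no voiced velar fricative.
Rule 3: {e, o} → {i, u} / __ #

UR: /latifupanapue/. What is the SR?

lasifufanafui

Rule 1 (nasal place assimilation): no segment meets the environment; /latifupanapue/ is unchanged.
Rule 2 (intervocalic spirantization): /t/ is a stop between vowels /a/ and /i/, so it spirantizes to the fricative [s]. /p/ is a stop between vowels /u/ and /a/, so it spirantizes to the fricative [f]. /p/ is a stop between vowels /a/ and /u/, so it spirantizes to the fricative [f]. /latifupanapue/ → lasifufanafue.
Rule 3 (final vowel raising): /e/ is a mid vowel in word-final position, so it raises to [i]. /lasifufanafue/ → lasifufanafui.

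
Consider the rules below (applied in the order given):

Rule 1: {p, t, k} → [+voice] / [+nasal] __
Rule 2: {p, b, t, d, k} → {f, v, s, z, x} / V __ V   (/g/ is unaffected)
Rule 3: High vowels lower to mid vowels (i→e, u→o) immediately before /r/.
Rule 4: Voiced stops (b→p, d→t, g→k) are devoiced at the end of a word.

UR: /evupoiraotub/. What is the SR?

evufoeraosup

Rule 1 (post-nasal voicing): no segment meets the environment; /evupoiraotub/ is unchanged.
Rule 2 (intervocalic spirantization): /p/ is a stop between vowels /u/ and /o/, so it spirantizes to the fricative [f]. /t/ is a stop between vowels /o/ and /u/, so it spirantizes to the fricative [s]. /evupoiraotub/ → evufoiraosub.
Rule 3 (pre-rhotic lowering): /i/ is a high vowel immediately before /r/, so it lowers to [e]. /evufoiraosub/ → evufoeraosub.
Rule 4 (final devoicing): /b/ is a voiced stop in word-final position, so it devoices to [p]. /evufoeraosub/ → evufoeraosup.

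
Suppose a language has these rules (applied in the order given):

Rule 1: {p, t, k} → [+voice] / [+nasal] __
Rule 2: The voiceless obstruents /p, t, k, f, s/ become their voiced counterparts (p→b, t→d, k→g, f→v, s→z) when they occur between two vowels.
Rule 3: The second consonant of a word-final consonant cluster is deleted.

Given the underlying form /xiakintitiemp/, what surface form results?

Rule 1 (post-nasal voicing): /t/ is a voiceless stop immediately after the nasal /n/, so it voices to [d]. /p/ is a voiceless stop immediately after the nasal /m/, so it voices to [b]. /xiakintitiemp/ → xiakinditiemb.
Rule 2 (intervocalic voicing): /k/ is a voiceless obstruent between vowels /a/ and /i/, so it voices to [g]. /t/ is a voiceless obstruent between vowels /i/ and /i/, so it voices to [d]. /xiakinditiemb/ → xiagindidiemb.
Rule 3 (final cluster simplification): /b/ is the second consonant of a word-final cluster /mb/, so it deletes. /xiagindidiemb/ → xiagindidiem.

xiagindidiem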